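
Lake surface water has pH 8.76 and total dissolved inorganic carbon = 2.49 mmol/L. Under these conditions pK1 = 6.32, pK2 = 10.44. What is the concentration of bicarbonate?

[HCO3⁻] = 2.43 mmol/L

α₁ = 1 / (1 + [H⁺]/K1 + K2/[H⁺]) = 1 / (1 + 10^-2.44 + 10^-1.68)
   = 1 / (1 + 0.0036308 + 0.020893) = 1/1.0245 = 0.9761
[HCO3⁻] = α₁ × DIC = 0.9761 × 2.49 = 2.43 mmol/L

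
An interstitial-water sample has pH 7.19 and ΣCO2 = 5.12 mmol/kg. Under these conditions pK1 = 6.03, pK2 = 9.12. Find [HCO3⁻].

α₁ = 1 / (1 + [H⁺]/K1 + K2/[H⁺]) = 1 / (1 + 10^-1.16 + 10^-1.93)
   = 1 / (1 + 0.069183 + 0.011749) = 1/1.0809 = 0.9251
[HCO3⁻] = α₁ × DIC = 0.9251 × 5.12 = 4.74 mmol/kg

[HCO3⁻] = 4.74 mmol/kg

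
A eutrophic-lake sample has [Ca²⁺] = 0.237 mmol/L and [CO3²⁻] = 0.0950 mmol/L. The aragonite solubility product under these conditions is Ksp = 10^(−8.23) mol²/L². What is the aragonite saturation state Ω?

Ksp = 10^(−8.23) = 5.888×10^-9
Ω = [Ca²⁺][CO3²⁻]/Ksp = (0.237×10^-3)(0.0950×10^-3) / 5.888×10^-9 = 3.82

Ω = 3.82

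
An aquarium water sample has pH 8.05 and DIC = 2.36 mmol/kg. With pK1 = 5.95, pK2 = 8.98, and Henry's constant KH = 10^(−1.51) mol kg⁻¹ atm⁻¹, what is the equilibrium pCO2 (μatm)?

pCO2 = 539 μatm

α₀ = 1 / (1 + K1/[H⁺] + K1K2/[H⁺]²) = 1 / (1 + 10^+2.10 + 10^+1.17)
   = 1 / (1 + 125.89 + 14.791) = 1/141.68 = 0.007058
[CO2*] = α₀ × DIC = 0.007058 × 2.36 = 0.01666 mmol/kg = 16.66 μmol/kg
pCO2 = [CO2*]/KH = 1.666×10^-5 / 3.090×10^-2 = 539 μatm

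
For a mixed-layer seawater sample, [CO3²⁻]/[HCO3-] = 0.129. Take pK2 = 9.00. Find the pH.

From K2 = [H⁺][CO3²⁻]/[HCO3-]:  pH = pK2 + log₁₀([CO3²⁻]/[HCO3-])
log₁₀(0.129) = -0.889
pH = 9.00 + (-0.889) = 8.11

pH = 8.11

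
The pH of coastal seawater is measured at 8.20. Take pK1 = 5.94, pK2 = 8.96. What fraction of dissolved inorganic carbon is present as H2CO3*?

α₀ = 1 / (1 + K1/[H⁺] + K1K2/[H⁺]²) = 1 / (1 + 10^+2.26 + 10^+1.50)
   = 1 / (1 + 181.97 + 31.623) = 1/214.59 = 0.004660

α₀ = 0.00466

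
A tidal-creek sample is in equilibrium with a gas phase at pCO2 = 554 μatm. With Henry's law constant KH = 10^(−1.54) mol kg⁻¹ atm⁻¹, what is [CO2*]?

[CO2*] = 16.0 μmol/kg

KH = 10^(−1.54) = 2.884×10^-2 mol kg⁻¹ atm⁻¹
[CO2*] = KH · pCO2 = 2.884×10^-2 × 554×10^-6 atm = 1.60×10^-5 mol/kg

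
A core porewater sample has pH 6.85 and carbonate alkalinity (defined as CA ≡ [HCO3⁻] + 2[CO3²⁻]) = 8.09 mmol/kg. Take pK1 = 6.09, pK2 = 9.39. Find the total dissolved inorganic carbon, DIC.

CA = [HCO3⁻] + 2[CO3²⁻] = (α₁ + 2α₂)·DIC
At pH 6.85: [H⁺]/K1 = 10^-0.76 = 0.17378, K2/[H⁺] = 10^-2.54 = 0.0028840
α₁ = 1/(1 + 0.17378 + 0.0028840) = 1/1.1767 = 0.8499; α₂ = α₁·K2/[H⁺] = 0.002451
α₁ + 2α₂ = 0.8548
DIC = CA / (α₁ + 2α₂) = 8.09 / 0.8548 = 9.46 mmol/kg

DIC = 9.46 mmol/kg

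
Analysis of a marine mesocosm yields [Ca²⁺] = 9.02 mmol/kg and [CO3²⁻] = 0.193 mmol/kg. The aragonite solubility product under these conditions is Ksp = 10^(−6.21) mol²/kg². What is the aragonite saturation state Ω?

Ksp = 10^(−6.21) = 6.166×10^-7
Ω = [Ca²⁺][CO3²⁻]/Ksp = (9.02×10^-3)(0.193×10^-3) / 6.166×10^-7 = 2.82

Ω = 2.82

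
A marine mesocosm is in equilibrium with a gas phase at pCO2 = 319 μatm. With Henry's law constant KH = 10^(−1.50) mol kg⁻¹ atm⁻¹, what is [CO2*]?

KH = 10^(−1.50) = 3.162×10^-2 mol kg⁻¹ atm⁻¹
[CO2*] = KH · pCO2 = 3.162×10^-2 × 319×10^-6 atm = 1.01×10^-5 mol/kg

[CO2*] = 10.1 μmol/kg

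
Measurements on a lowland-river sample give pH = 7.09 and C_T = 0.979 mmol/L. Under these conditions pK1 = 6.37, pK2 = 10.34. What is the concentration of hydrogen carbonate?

α₁ = 1 / (1 + [H⁺]/K1 + K2/[H⁺]) = 1 / (1 + 10^-0.72 + 10^-3.25)
   = 1 / (1 + 0.19055 + 0.00056234) = 1/1.1911 = 0.8396
[HCO3⁻] = α₁ × DIC = 0.8396 × 0.979 = 0.822 mmol/L

[HCO3⁻] = 0.822 mmol/L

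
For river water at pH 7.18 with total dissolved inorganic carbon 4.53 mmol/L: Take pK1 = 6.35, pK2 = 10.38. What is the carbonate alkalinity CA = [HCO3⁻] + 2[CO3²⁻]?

CA = [HCO3⁻] + 2[CO3²⁻] = (α₁ + 2α₂)·DIC
At pH 7.18: [H⁺]/K1 = 10^-0.83 = 0.14791, K2/[H⁺] = 10^-3.20 = 0.00063096
α₁ = 1/(1 + 0.14791 + 0.00063096) = 1/1.1485 = 0.8707; α₂ = α₁·K2/[H⁺] = 0.0005494
α₁ + 2α₂ = 0.8718
CA = 0.8718 × 4.53 = 3.95 mmol/L

CA = 3.95 mmol/L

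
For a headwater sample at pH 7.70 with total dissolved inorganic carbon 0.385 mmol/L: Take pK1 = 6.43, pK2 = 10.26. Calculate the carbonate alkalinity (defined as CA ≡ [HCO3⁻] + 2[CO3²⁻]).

CA = 0.366 mmol/L

CA = [HCO3⁻] + 2[CO3²⁻] = (α₁ + 2α₂)·DIC
At pH 7.70: [H⁺]/K1 = 10^-1.27 = 0.053703, K2/[H⁺] = 10^-2.56 = 0.0027542
α₁ = 1/(1 + 0.053703 + 0.0027542) = 1/1.0565 = 0.9466; α₂ = α₁·K2/[H⁺] = 0.002607
α₁ + 2α₂ = 0.9518
CA = 0.9518 × 0.385 = 0.366 mmol/L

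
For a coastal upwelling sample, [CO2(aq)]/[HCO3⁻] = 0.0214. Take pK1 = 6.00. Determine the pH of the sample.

pH = 7.67

From K1 = [H⁺][HCO3⁻]/[CO2(aq)]:  pH = pK1 − log₁₀([CO2(aq)]/[HCO3⁻])
log₁₀(0.0214) = -1.670
pH = 6.00 − (-1.670) = 7.67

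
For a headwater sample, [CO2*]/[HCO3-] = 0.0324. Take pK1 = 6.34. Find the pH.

pH = 7.83

From K1 = [H⁺][HCO3-]/[CO2*]:  pH = pK1 − log₁₀([CO2*]/[HCO3-])
log₁₀(0.0324) = -1.489
pH = 6.34 − (-1.489) = 7.83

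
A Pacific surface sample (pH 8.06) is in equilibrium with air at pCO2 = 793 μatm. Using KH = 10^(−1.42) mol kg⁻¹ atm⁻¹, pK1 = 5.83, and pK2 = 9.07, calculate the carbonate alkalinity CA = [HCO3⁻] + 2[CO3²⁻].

CA = 6.12 mmol/kg

[CO2*] = KH · pCO2 = 10^(−1.42) × 793×10^-6 = 3.015×10^-5 mol/kg
α₀ = 1/(1 + K1/[H⁺] + K1K2/[H⁺]²) = 1/(1 + 10^+2.23 + 10^+1.22) = 0.005336
DIC = [CO2*]/α₀ = 3.015×10^-5 / 0.005336 = 5.651 mmol/kg
CA = (α₁ + 2α₂)·DIC = (0.9061 + 2×0.08855) × 5.651 = 6.12 mmol/kg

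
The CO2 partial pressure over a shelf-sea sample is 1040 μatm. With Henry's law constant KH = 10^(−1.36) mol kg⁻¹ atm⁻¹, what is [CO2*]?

[CO2*] = 45.4 μmol/kg

KH = 10^(−1.36) = 4.365×10^-2 mol kg⁻¹ atm⁻¹
[CO2*] = KH · pCO2 = 4.365×10^-2 × 1040×10^-6 atm = 4.54×10^-5 mol/kg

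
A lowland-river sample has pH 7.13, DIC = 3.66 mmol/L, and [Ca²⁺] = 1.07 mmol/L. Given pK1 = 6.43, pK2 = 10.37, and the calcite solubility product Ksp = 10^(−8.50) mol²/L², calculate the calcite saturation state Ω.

Ω = 0.594

α₂ = 1 / (1 + [H⁺]/K2 + [H⁺]²/(K1K2)) = 1 / (1 + 10^+3.24 + 10^+2.54)
   = 1 / (1 + 1737.8 + 346.74) = 1/2085.5 = 0.0004795
[CO3²⁻] = α₂ × DIC = 0.0004795 × 3.66 = 0.001755 mmol/L = 1.755 μmol/L
Ksp = 10^(−8.50) = 3.162×10^-9
Ω = [Ca²⁺][CO3²⁻]/Ksp = (1.07×10^-3)(1.755×10^-6) / 3.162×10^-9 = 0.594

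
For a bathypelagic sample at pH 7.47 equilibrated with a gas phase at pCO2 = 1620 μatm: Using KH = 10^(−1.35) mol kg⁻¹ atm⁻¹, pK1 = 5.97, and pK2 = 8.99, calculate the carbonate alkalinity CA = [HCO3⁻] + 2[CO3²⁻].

[CO2*] = KH · pCO2 = 10^(−1.35) × 1620×10^-6 = 7.236×10^-5 mol/kg
α₀ = 1/(1 + K1/[H⁺] + K1K2/[H⁺]²) = 1/(1 + 10^+1.50 + 10^-0.02) = 0.02978
DIC = [CO2*]/α₀ = 7.236×10^-5 / 0.02978 = 2.430 mmol/kg
CA = (α₁ + 2α₂)·DIC = (0.9418 + 2×0.02844) × 2.430 = 2.43 mmol/kg

CA = 2.43 mmol/kg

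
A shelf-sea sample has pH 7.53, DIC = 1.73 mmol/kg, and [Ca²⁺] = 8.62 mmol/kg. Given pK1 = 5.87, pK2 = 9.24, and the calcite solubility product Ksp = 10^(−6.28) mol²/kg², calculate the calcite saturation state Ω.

α₂ = 1 / (1 + [H⁺]/K2 + [H⁺]²/(K1K2)) = 1 / (1 + 10^+1.71 + 10^+0.05)
   = 1 / (1 + 51.286 + 1.1220) = 1/53.408 = 0.01872
[CO3²⁻] = α₂ × DIC = 0.01872 × 1.73 = 0.03239 mmol/kg
Ksp = 10^(−6.28) = 5.248×10^-7
Ω = [Ca²⁺][CO3²⁻]/Ksp = (8.62×10^-3)(3.239×10^-5) / 5.248×10^-7 = 0.532

Ω = 0.532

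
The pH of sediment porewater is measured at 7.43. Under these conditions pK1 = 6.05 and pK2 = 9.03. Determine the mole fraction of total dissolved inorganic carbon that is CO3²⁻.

α₂ = 0.0235

α₂ = 1 / (1 + [H⁺]/K2 + [H⁺]²/(K1K2)) = 1 / (1 + 10^+1.60 + 10^+0.22)
   = 1 / (1 + 39.811 + 1.6596) = 1/42.470 = 0.02355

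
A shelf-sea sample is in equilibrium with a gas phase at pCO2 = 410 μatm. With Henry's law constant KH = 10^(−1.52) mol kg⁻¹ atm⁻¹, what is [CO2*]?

KH = 10^(−1.52) = 3.020×10^-2 mol kg⁻¹ atm⁻¹
[CO2*] = KH · pCO2 = 3.020×10^-2 × 410×10^-6 atm = 1.24×10^-5 mol/kg

[CO2*] = 12.4 μmol/kg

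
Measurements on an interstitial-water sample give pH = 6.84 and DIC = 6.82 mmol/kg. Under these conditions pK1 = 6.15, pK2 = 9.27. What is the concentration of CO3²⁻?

α₂ = 1 / (1 + [H⁺]/K2 + [H⁺]²/(K1K2)) = 1 / (1 + 10^+2.43 + 10^+1.74)
   = 1 / (1 + 269.15 + 54.954) = 1/325.11 = 0.003076
[CO3²⁻] = α₂ × DIC = 0.003076 × 6.82 = 0.0210 mmol/kg

[CO3²⁻] = 0.0210 mmol/kg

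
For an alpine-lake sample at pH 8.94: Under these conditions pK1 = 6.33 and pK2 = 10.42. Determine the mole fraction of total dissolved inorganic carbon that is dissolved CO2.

α₀ = 0.00237

α₀ = 1 / (1 + K1/[H⁺] + K1K2/[H⁺]²) = 1 / (1 + 10^+2.61 + 10^+1.13)
   = 1 / (1 + 407.38 + 13.490) = 1/421.87 = 0.002370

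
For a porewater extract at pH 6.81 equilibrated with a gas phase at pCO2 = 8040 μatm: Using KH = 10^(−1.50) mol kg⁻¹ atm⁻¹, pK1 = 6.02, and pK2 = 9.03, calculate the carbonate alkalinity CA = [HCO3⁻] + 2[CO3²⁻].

[CO2*] = KH · pCO2 = 10^(−1.50) × 8040×10^-6 = 2.542×10^-4 mol/kg
α₀ = 1/(1 + K1/[H⁺] + K1K2/[H⁺]²) = 1/(1 + 10^+0.79 + 10^-1.43) = 0.1388
DIC = [CO2*]/α₀ = 2.542×10^-4 / 0.1388 = 1.831 mmol/kg
CA = (α₁ + 2α₂)·DIC = (0.8560 + 2×0.005158) × 1.831 = 1.59 mmol/kg

CA = 1.59 mmol/kg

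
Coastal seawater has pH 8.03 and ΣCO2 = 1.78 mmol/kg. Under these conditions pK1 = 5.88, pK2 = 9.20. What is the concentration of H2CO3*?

[CO2*] = 11.7 μmol/kg

α₀ = 1 / (1 + K1/[H⁺] + K1K2/[H⁺]²) = 1 / (1 + 10^+2.15 + 10^+0.98)
   = 1 / (1 + 141.25 + 9.5499) = 1/151.80 = 0.006587
[CO2*] = α₀ × DIC = 0.006587 × 1.78 = 0.0117 mmol/kg = 11.7 μmol/kg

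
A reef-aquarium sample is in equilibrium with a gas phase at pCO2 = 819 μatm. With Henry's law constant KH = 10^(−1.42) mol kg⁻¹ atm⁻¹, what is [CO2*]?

KH = 10^(−1.42) = 3.802×10^-2 mol kg⁻¹ atm⁻¹
[CO2*] = KH · pCO2 = 3.802×10^-2 × 819×10^-6 atm = 3.11×10^-5 mol/kg

[CO2*] = 31.1 μmol/kg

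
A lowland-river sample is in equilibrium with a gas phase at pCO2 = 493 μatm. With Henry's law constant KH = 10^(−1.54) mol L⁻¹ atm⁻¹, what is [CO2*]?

[CO2*] = 14.2 μmol/L

KH = 10^(−1.54) = 2.884×10^-2 mol L⁻¹ atm⁻¹
[CO2*] = KH · pCO2 = 2.884×10^-2 × 493×10^-6 atm = 1.42×10^-5 mol/L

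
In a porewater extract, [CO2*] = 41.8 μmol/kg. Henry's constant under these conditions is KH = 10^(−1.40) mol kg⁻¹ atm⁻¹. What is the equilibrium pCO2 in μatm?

pCO2 = 1050 μatm

KH = 10^(−1.40) = 3.981×10^-2 mol kg⁻¹ atm⁻¹
pCO2 = [CO2*]/KH = 41.8×10^-6 / 3.981×10^-2 = 1.05×10^-3 atm = 1050 μatm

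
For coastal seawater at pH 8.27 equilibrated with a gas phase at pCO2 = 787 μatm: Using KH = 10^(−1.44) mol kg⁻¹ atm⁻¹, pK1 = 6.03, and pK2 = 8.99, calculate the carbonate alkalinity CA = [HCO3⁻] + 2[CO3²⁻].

CA = 6.86 mmol/kg

[CO2*] = KH · pCO2 = 10^(−1.44) × 787×10^-6 = 2.857×10^-5 mol/kg
α₀ = 1/(1 + K1/[H⁺] + K1K2/[H⁺]²) = 1/(1 + 10^+2.24 + 10^+1.52) = 0.004810
DIC = [CO2*]/α₀ = 2.857×10^-5 / 0.004810 = 5.940 mmol/kg
CA = (α₁ + 2α₂)·DIC = (0.8359 + 2×0.1593) × 5.940 = 6.86 mmol/kg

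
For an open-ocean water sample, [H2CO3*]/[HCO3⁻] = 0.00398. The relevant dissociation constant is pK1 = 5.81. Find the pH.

From K1 = [H⁺][HCO3⁻]/[H2CO3*]:  pH = pK1 − log₁₀([H2CO3*]/[HCO3⁻])
log₁₀(0.00398) = -2.400
pH = 5.81 − (-2.400) = 8.21

pH = 8.21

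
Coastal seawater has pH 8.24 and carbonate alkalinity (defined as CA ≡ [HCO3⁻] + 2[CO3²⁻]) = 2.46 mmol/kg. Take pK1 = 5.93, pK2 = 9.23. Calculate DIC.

DIC = 2.26 mmol/kg

CA = [HCO3⁻] + 2[CO3²⁻] = (α₁ + 2α₂)·DIC
At pH 8.24: [H⁺]/K1 = 10^-2.31 = 0.0048978, K2/[H⁺] = 10^-0.99 = 0.10233
α₁ = 1/(1 + 0.0048978 + 0.10233) = 1/1.1072 = 0.9032; α₂ = α₁·K2/[H⁺] = 0.09242
α₁ + 2α₂ = 1.0880
DIC = CA / (α₁ + 2α₂) = 2.46 / 1.0880 = 2.26 mmol/kg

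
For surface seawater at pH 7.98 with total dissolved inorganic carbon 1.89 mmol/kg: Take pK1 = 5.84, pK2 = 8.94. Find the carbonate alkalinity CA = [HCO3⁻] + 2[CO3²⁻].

CA = [HCO3⁻] + 2[CO3²⁻] = (α₁ + 2α₂)·DIC
At pH 7.98: [H⁺]/K1 = 10^-2.14 = 0.0072444, K2/[H⁺] = 10^-0.96 = 0.10965
α₁ = 1/(1 + 0.0072444 + 0.10965) = 1/1.1169 = 0.8953; α₂ = α₁·K2/[H⁺] = 0.09817
α₁ + 2α₂ = 1.0917
CA = 1.0917 × 1.89 = 2.06 mmol/kg

CA = 2.06 mmol/kg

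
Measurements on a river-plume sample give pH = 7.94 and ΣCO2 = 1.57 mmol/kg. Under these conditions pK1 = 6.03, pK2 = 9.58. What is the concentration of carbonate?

[CO3²⁻] = 0.0347 mmol/kg

α₂ = 1 / (1 + [H⁺]/K2 + [H⁺]²/(K1K2)) = 1 / (1 + 10^+1.64 + 10^-0.27)
   = 1 / (1 + 43.652 + 0.53703) = 1/45.189 = 0.02213
[CO3²⁻] = α₂ × DIC = 0.02213 × 1.57 = 0.0347 mmol/kg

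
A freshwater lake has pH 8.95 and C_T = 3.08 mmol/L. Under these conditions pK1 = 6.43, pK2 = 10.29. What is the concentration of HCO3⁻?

[HCO3⁻] = 2.94 mmol/L

α₁ = 1 / (1 + [H⁺]/K1 + K2/[H⁺]) = 1 / (1 + 10^-2.52 + 10^-1.34)
   = 1 / (1 + 0.0030200 + 0.045709) = 1/1.0487 = 0.9535
[HCO3⁻] = α₁ × DIC = 0.9535 × 3.08 = 2.94 mmol/L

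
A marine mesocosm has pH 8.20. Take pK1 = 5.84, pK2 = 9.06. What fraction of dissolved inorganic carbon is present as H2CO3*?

α₀ = 0.00382

α₀ = 1 / (1 + K1/[H⁺] + K1K2/[H⁺]²) = 1 / (1 + 10^+2.36 + 10^+1.50)
   = 1 / (1 + 229.09 + 31.623) = 1/261.71 = 0.003821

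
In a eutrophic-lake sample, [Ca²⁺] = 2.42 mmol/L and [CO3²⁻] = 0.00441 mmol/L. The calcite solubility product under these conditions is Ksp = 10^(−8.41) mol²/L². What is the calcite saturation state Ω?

Ω = 2.74

Ksp = 10^(−8.41) = 3.890×10^-9
Ω = [Ca²⁺][CO3²⁻]/Ksp = (2.42×10^-3)(0.00441×10^-3) / 3.890×10^-9 = 2.74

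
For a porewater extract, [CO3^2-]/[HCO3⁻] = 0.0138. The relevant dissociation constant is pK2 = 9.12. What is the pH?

From K2 = [H⁺][CO3^2-]/[HCO3⁻]:  pH = pK2 + log₁₀([CO3^2-]/[HCO3⁻])
log₁₀(0.0138) = -1.860
pH = 9.12 + (-1.860) = 7.26

pH = 7.26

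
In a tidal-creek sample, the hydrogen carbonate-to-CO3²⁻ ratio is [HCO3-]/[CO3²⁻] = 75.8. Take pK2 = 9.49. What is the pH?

From K2 = [H⁺][CO3²⁻]/[HCO3-]:  pH = pK2 − log₁₀([HCO3-]/[CO3²⁻])
log₁₀(75.8) = +1.880
pH = 9.49 − (+1.880) = 7.61

pH = 7.61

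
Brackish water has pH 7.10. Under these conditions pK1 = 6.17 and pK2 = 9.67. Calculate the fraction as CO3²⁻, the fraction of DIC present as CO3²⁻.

α₂ = 0.00240

α₂ = 1 / (1 + [H⁺]/K2 + [H⁺]²/(K1K2)) = 1 / (1 + 10^+2.57 + 10^+1.64)
   = 1 / (1 + 371.54 + 43.652) = 1/416.19 = 0.002403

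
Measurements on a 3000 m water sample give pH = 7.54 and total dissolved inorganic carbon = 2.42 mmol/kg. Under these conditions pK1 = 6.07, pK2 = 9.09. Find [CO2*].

α₀ = 1 / (1 + K1/[H⁺] + K1K2/[H⁺]²) = 1 / (1 + 10^+1.47 + 10^-0.08)
   = 1 / (1 + 29.512 + 0.83176) = 1/31.344 = 0.03190
[CO2*] = α₀ × DIC = 0.03190 × 2.42 = 0.0772 mmol/kg

[CO2*] = 0.0772 mmol/kg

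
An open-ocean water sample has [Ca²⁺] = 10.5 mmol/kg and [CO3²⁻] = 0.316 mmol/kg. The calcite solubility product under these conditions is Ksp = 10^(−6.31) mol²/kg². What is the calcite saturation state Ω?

Ω = 6.77

Ksp = 10^(−6.31) = 4.898×10^-7
Ω = [Ca²⁺][CO3²⁻]/Ksp = (10.5×10^-3)(0.316×10^-3) / 4.898×10^-7 = 6.77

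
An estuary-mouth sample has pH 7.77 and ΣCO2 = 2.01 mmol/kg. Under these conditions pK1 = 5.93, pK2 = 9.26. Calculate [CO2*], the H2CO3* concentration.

α₀ = 1 / (1 + K1/[H⁺] + K1K2/[H⁺]²) = 1 / (1 + 10^+1.84 + 10^+0.35)
   = 1 / (1 + 69.183 + 2.2387) = 1/72.422 = 0.01381
[CO2*] = α₀ × DIC = 0.01381 × 2.01 = 0.0278 mmol/kg

[CO2*] = 0.0278 mmol/kg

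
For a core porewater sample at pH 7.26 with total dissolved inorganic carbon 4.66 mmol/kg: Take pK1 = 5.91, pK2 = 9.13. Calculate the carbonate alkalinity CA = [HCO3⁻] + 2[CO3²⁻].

CA = [HCO3⁻] + 2[CO3²⁻] = (α₁ + 2α₂)·DIC
At pH 7.26: [H⁺]/K1 = 10^-1.35 = 0.044668, K2/[H⁺] = 10^-1.87 = 0.013490
α₁ = 1/(1 + 0.044668 + 0.013490) = 1/1.0582 = 0.9450; α₂ = α₁·K2/[H⁺] = 0.01275
α₁ + 2α₂ = 0.9705
CA = 0.9705 × 4.66 = 4.52 mmol/kg

CA = 4.52 mmol/kg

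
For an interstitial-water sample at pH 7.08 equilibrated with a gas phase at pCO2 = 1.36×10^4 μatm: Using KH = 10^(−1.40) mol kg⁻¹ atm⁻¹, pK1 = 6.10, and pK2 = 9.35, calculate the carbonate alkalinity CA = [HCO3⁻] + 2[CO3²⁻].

[CO2*] = KH · pCO2 = 10^(−1.40) × 1.36×10^4×10^-6 = 5.414×10^-4 mol/kg
α₀ = 1/(1 + K1/[H⁺] + K1K2/[H⁺]²) = 1/(1 + 10^+0.98 + 10^-1.29) = 0.09433
DIC = [CO2*]/α₀ = 5.414×10^-4 / 0.09433 = 5.740 mmol/kg
CA = (α₁ + 2α₂)·DIC = (0.9008 + 2×0.004838) × 5.740 = 5.23 mmol/kg

CA = 5.23 mmol/kg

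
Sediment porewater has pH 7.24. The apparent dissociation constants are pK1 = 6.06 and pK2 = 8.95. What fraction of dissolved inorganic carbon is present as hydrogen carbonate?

α₁ = 0.921

α₁ = 1 / (1 + [H⁺]/K1 + K2/[H⁺]) = 1 / (1 + 10^-1.18 + 10^-1.71)
   = 1 / (1 + 0.066069 + 0.019498) = 1/1.0856 = 0.9212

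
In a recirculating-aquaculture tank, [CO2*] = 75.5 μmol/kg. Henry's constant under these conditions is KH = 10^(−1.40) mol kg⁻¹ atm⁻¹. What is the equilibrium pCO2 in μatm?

pCO2 = 1900 μatm

KH = 10^(−1.40) = 3.981×10^-2 mol kg⁻¹ atm⁻¹
pCO2 = [CO2*]/KH = 75.5×10^-6 / 3.981×10^-2 = 1.90×10^-3 atm = 1900 μatm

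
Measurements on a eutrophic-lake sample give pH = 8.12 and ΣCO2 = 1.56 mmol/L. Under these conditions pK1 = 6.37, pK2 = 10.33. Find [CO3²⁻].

α₂ = 1 / (1 + [H⁺]/K2 + [H⁺]²/(K1K2)) = 1 / (1 + 10^+2.21 + 10^+0.46)
   = 1 / (1 + 162.18 + 2.8840) = 1/166.07 = 0.006022
[CO3²⁻] = α₂ × DIC = 0.006022 × 1.56 = 0.00939 mmol/L = 9.39 μmol/L

[CO3²⁻] = 9.39 μmol/L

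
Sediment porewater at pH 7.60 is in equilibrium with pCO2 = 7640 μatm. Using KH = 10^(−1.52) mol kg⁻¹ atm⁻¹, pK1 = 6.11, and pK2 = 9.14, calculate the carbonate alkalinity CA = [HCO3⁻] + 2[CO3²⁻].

CA = 7.54 mmol/kg

[CO2*] = KH · pCO2 = 10^(−1.52) × 7640×10^-6 = 2.307×10^-4 mol/kg
α₀ = 1/(1 + K1/[H⁺] + K1K2/[H⁺]²) = 1/(1 + 10^+1.49 + 10^-0.05) = 0.03049
DIC = [CO2*]/α₀ = 2.307×10^-4 / 0.03049 = 7.566 mmol/kg
CA = (α₁ + 2α₂)·DIC = (0.9423 + 2×0.02718) × 7.566 = 7.54 mmol/kg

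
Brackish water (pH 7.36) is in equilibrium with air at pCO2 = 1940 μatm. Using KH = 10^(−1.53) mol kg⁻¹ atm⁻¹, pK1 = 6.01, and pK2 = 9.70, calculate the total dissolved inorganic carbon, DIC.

[CO2*] = KH · pCO2 = 10^(−1.53) × 1940×10^-6 = 5.725×10^-5 mol/kg
α₀ = 1/(1 + K1/[H⁺] + K1K2/[H⁺]²) = 1/(1 + 10^+1.35 + 10^-0.99) = 0.04257
DIC = [CO2*]/α₀ = 5.725×10^-5 / 0.04257 = 1.34 mmol/kg

DIC = 1.34 mmol/kg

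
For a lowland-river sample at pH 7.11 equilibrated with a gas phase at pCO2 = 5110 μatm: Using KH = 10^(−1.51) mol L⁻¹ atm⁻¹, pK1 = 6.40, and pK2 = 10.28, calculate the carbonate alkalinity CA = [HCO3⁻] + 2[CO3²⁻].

[CO2*] = KH · pCO2 = 10^(−1.51) × 5110×10^-6 = 1.579×10^-4 mol/L
α₀ = 1/(1 + K1/[H⁺] + K1K2/[H⁺]²) = 1/(1 + 10^+0.71 + 10^-2.46) = 0.1631
DIC = [CO2*]/α₀ = 1.579×10^-4 / 0.1631 = 0.9683 mmol/L
CA = (α₁ + 2α₂)·DIC = (0.8364 + 2×0.0005654) × 0.9683 = 0.811 mmol/L

CA = 0.811 mmol/L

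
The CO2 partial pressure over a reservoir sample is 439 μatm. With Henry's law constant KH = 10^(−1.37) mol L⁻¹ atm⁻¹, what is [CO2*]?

KH = 10^(−1.37) = 4.266×10^-2 mol L⁻¹ atm⁻¹
[CO2*] = KH · pCO2 = 4.266×10^-2 × 439×10^-6 atm = 1.87×10^-5 mol/L

[CO2*] = 18.7 μmol/L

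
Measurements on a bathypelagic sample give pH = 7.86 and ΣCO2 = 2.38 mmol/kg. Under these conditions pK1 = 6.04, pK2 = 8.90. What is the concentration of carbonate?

[CO3²⁻] = 0.196 mmol/kg

α₂ = 1 / (1 + [H⁺]/K2 + [H⁺]²/(K1K2)) = 1 / (1 + 10^+1.04 + 10^-0.78)
   = 1 / (1 + 10.965 + 0.16596) = 1/12.131 = 0.08244
[CO3²⁻] = α₂ × DIC = 0.08244 × 2.38 = 0.196 mmol/kg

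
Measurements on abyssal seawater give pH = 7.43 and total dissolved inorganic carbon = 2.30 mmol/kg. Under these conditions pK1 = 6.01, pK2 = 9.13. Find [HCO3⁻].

α₁ = 1 / (1 + [H⁺]/K1 + K2/[H⁺]) = 1 / (1 + 10^-1.42 + 10^-1.70)
   = 1 / (1 + 0.038019 + 0.019953) = 1/1.0580 = 0.9452
[HCO3⁻] = α₁ × DIC = 0.9452 × 2.30 = 2.17 mmol/kg

[HCO3⁻] = 2.17 mmol/kg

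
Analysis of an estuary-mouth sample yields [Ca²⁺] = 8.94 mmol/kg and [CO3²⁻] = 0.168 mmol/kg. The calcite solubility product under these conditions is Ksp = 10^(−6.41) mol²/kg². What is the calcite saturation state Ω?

Ksp = 10^(−6.41) = 3.890×10^-7
Ω = [Ca²⁺][CO3²⁻]/Ksp = (8.94×10^-3)(0.168×10^-3) / 3.890×10^-7 = 3.86

Ω = 3.86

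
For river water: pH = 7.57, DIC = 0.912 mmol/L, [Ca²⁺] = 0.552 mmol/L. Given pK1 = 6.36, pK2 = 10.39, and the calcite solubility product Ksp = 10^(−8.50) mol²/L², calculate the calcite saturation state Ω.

α₂ = 1 / (1 + [H⁺]/K2 + [H⁺]²/(K1K2)) = 1 / (1 + 10^+2.82 + 10^+1.61)
   = 1 / (1 + 660.69 + 40.738) = 1/702.43 = 0.001424
[CO3²⁻] = α₂ × DIC = 0.001424 × 0.912 = 0.001298 mmol/L = 1.298 μmol/L
Ksp = 10^(−8.50) = 3.162×10^-9
Ω = [Ca²⁺][CO3²⁻]/Ksp = (0.552×10^-3)(1.298×10^-6) / 3.162×10^-9 = 0.227

Ω = 0.227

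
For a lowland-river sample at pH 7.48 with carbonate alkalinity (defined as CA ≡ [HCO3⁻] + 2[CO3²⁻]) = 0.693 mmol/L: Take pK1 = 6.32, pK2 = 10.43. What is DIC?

CA = [HCO3⁻] + 2[CO3²⁻] = (α₁ + 2α₂)·DIC
At pH 7.48: [H⁺]/K1 = 10^-1.16 = 0.069183, K2/[H⁺] = 10^-2.95 = 0.0011220
α₁ = 1/(1 + 0.069183 + 0.0011220) = 1/1.0703 = 0.9343; α₂ = α₁·K2/[H⁺] = 0.001048
α₁ + 2α₂ = 0.9364
DIC = CA / (α₁ + 2α₂) = 0.693 / 0.9364 = 0.740 mmol/L

DIC = 0.740 mmol/L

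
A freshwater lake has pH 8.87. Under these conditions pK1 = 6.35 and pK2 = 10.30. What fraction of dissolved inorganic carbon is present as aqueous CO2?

α₀ = 1 / (1 + K1/[H⁺] + K1K2/[H⁺]²) = 1 / (1 + 10^+2.52 + 10^+1.09)
   = 1 / (1 + 331.13 + 12.303) = 1/344.43 = 0.002903

α₀ = 0.00290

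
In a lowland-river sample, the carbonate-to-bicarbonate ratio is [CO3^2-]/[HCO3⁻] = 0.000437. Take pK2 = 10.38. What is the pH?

pH = 7.02

From K2 = [H⁺][CO3^2-]/[HCO3⁻]:  pH = pK2 + log₁₀([CO3^2-]/[HCO3⁻])
log₁₀(0.000437) = -3.360
pH = 10.38 + (-3.360) = 7.02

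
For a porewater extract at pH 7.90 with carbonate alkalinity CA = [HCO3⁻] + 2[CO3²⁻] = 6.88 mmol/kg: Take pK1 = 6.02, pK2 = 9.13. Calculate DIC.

CA = [HCO3⁻] + 2[CO3²⁻] = (α₁ + 2α₂)·DIC
At pH 7.90: [H⁺]/K1 = 10^-1.88 = 0.013183, K2/[H⁺] = 10^-1.23 = 0.058884
α₁ = 1/(1 + 0.013183 + 0.058884) = 1/1.0721 = 0.9328; α₂ = α₁·K2/[H⁺] = 0.05493
α₁ + 2α₂ = 1.0426
DIC = CA / (α₁ + 2α₂) = 6.88 / 1.0426 = 6.60 mmol/kg

DIC = 6.60 mmol/kg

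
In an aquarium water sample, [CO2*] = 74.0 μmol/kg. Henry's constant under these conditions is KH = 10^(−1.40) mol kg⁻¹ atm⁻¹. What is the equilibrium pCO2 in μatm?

KH = 10^(−1.40) = 3.981×10^-2 mol kg⁻¹ atm⁻¹
pCO2 = [CO2*]/KH = 74.0×10^-6 / 3.981×10^-2 = 1.86×10^-3 atm = 1860 μatm

pCO2 = 1860 μatm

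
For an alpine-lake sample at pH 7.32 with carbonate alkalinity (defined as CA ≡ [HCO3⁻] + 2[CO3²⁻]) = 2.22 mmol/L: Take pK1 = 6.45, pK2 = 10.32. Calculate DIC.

CA = [HCO3⁻] + 2[CO3²⁻] = (α₁ + 2α₂)·DIC
At pH 7.32: [H⁺]/K1 = 10^-0.87 = 0.13490, K2/[H⁺] = 10^-3.00 = 0.0010000
α₁ = 1/(1 + 0.13490 + 0.0010000) = 1/1.1359 = 0.8804; α₂ = α₁·K2/[H⁺] = 0.0008804
α₁ + 2α₂ = 0.8821
DIC = CA / (α₁ + 2α₂) = 2.22 / 0.8821 = 2.52 mmol/L

DIC = 2.52 mmol/L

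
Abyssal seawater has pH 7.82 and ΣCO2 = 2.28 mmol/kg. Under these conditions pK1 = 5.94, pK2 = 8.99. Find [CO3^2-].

[CO3²⁻] = 0.143 mmol/kg

α₂ = 1 / (1 + [H⁺]/K2 + [H⁺]²/(K1K2)) = 1 / (1 + 10^+1.17 + 10^-0.71)
   = 1 / (1 + 14.791 + 0.19498) = 1/15.986 = 0.06255
[CO3²⁻] = α₂ × DIC = 0.06255 × 2.28 = 0.143 mmol/kg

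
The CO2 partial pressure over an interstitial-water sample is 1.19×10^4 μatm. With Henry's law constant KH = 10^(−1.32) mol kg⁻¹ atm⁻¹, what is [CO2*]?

[CO2*] = 570 μmol/kg

KH = 10^(−1.32) = 4.786×10^-2 mol kg⁻¹ atm⁻¹
[CO2*] = KH · pCO2 = 4.786×10^-2 × 1.19×10^4×10^-6 atm = 5.70×10^-4 mol/kg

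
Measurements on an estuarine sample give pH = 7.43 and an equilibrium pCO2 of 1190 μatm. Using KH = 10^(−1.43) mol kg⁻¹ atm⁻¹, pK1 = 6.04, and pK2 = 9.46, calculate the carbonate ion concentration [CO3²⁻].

[CO3²⁻] = 10.1 μmol/kg

[CO2*] = KH · pCO2 = 10^(−1.43) × 1190×10^-6 = 4.421×10^-5 mol/kg
α₀ = 1/(1 + K1/[H⁺] + K1K2/[H⁺]²) = 1/(1 + 10^+1.39 + 10^-0.64) = 0.03880
DIC = [CO2*]/α₀ = 4.421×10^-5 / 0.03880 = 1.140 mmol/kg
[CO3²⁻] = α₂·DIC; α₂ = 0.008888, so [CO3²⁻] = 0.008888 × 1.140 = 0.0101 mmol/kg = 10.1 μmol/kg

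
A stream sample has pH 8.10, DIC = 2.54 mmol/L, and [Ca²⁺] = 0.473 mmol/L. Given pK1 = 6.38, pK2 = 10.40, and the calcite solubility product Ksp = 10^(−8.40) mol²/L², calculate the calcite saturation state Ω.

Ω = 1.48

α₂ = 1 / (1 + [H⁺]/K2 + [H⁺]²/(K1K2)) = 1 / (1 + 10^+2.30 + 10^+0.58)
   = 1 / (1 + 199.53 + 3.8019) = 1/204.33 = 0.004894
[CO3²⁻] = α₂ × DIC = 0.004894 × 2.54 = 0.01243 mmol/L = 12.43 μmol/L
Ksp = 10^(−8.40) = 3.981×10^-9
Ω = [Ca²⁺][CO3²⁻]/Ksp = (0.473×10^-3)(1.243×10^-5) / 3.981×10^-9 = 1.48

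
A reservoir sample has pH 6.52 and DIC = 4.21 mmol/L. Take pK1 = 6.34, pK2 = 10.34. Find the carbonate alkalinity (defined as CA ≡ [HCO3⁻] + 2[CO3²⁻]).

CA = [HCO3⁻] + 2[CO3²⁻] = (α₁ + 2α₂)·DIC
At pH 6.52: [H⁺]/K1 = 10^-0.18 = 0.66069, K2/[H⁺] = 10^-3.82 = 0.00015136
α₁ = 1/(1 + 0.66069 + 0.00015136) = 1/1.6608 = 0.6021; α₂ = α₁·K2/[H⁺] = 9.113×10^-5
α₁ + 2α₂ = 0.6023
CA = 0.6023 × 4.21 = 2.54 mmol/L

CA = 2.54 mmol/L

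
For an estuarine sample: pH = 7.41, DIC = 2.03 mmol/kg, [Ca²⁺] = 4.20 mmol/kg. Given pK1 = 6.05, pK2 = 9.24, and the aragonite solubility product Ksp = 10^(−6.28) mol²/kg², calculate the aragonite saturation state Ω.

Ω = 0.227

α₂ = 1 / (1 + [H⁺]/K2 + [H⁺]²/(K1K2)) = 1 / (1 + 10^+1.83 + 10^+0.47)
   = 1 / (1 + 67.608 + 2.9512) = 1/71.560 = 0.01397
[CO3²⁻] = α₂ × DIC = 0.01397 × 2.03 = 0.02837 mmol/kg
Ksp = 10^(−6.28) = 5.248×10^-7
Ω = [Ca²⁺][CO3²⁻]/Ksp = (4.20×10^-3)(2.837×10^-5) / 5.248×10^-7 = 0.227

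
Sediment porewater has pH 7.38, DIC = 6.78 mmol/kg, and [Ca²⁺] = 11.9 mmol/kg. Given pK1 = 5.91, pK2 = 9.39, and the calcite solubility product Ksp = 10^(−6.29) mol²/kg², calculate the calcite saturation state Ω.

Ω = 1.47

α₂ = 1 / (1 + [H⁺]/K2 + [H⁺]²/(K1K2)) = 1 / (1 + 10^+2.01 + 10^+0.54)
   = 1 / (1 + 102.33 + 3.4674) = 1/106.80 = 0.009364
[CO3²⁻] = α₂ × DIC = 0.009364 × 6.78 = 0.06349 mmol/kg
Ksp = 10^(−6.29) = 5.129×10^-7
Ω = [Ca²⁺][CO3²⁻]/Ksp = (11.9×10^-3)(6.349×10^-5) / 5.129×10^-7 = 1.47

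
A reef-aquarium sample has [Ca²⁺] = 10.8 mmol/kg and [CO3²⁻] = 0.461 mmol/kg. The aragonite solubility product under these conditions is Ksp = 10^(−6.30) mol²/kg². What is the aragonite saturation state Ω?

Ksp = 10^(−6.30) = 5.012×10^-7
Ω = [Ca²⁺][CO3²⁻]/Ksp = (10.8×10^-3)(0.461×10^-3) / 5.012×10^-7 = 9.93

Ω = 9.93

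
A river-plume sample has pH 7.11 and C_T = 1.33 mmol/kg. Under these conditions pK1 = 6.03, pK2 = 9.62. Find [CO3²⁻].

[CO3²⁻] = 3.78 μmol/kg

α₂ = 1 / (1 + [H⁺]/K2 + [H⁺]²/(K1K2)) = 1 / (1 + 10^+2.51 + 10^+1.43)
   = 1 / (1 + 323.59 + 26.915) = 1/351.51 = 0.002845
[CO3²⁻] = α₂ × DIC = 0.002845 × 1.33 = 0.00378 mmol/kg = 3.78 μmol/kg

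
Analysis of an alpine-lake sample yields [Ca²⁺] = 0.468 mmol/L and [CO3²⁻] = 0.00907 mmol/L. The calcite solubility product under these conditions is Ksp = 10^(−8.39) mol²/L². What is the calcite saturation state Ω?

Ksp = 10^(−8.39) = 4.074×10^-9
Ω = [Ca²⁺][CO3²⁻]/Ksp = (0.468×10^-3)(0.00907×10^-3) / 4.074×10^-9 = 1.04

Ω = 1.04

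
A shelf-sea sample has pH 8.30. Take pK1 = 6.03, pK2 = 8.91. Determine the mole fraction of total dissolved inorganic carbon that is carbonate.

α₂ = 0.196

α₂ = 1 / (1 + [H⁺]/K2 + [H⁺]²/(K1K2)) = 1 / (1 + 10^+0.61 + 10^-1.66)
   = 1 / (1 + 4.0738 + 0.021878) = 1/5.0957 = 0.1962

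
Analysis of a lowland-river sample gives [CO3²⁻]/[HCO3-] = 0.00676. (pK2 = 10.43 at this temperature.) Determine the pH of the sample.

From K2 = [H⁺][CO3²⁻]/[HCO3-]:  pH = pK2 + log₁₀([CO3²⁻]/[HCO3-])
log₁₀(0.00676) = -2.170
pH = 10.43 + (-2.170) = 8.26

pH = 8.26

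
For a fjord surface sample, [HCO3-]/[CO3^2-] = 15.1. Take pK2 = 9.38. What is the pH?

From K2 = [H⁺][CO3^2-]/[HCO3-]:  pH = pK2 − log₁₀([HCO3-]/[CO3^2-])
log₁₀(15.1) = +1.179
pH = 9.38 − (+1.179) = 8.20

pH = 8.20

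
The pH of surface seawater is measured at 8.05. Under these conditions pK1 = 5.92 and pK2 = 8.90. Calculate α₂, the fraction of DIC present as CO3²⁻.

α₂ = 1 / (1 + [H⁺]/K2 + [H⁺]²/(K1K2)) = 1 / (1 + 10^+0.85 + 10^-1.28)
   = 1 / (1 + 7.0795 + 0.052481) = 1/8.1319 = 0.1230

α₂ = 0.123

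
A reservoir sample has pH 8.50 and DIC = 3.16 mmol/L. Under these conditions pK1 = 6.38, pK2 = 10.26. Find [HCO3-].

α₁ = 1 / (1 + [H⁺]/K1 + K2/[H⁺]) = 1 / (1 + 10^-2.12 + 10^-1.76)
   = 1 / (1 + 0.0075858 + 0.017378) = 1/1.0250 = 0.9756
[HCO3⁻] = α₁ × DIC = 0.9756 × 3.16 = 3.08 mmol/L

[HCO3⁻] = 3.08 mmol/L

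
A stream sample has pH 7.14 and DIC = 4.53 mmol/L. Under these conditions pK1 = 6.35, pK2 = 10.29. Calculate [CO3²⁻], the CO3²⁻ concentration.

α₂ = 1 / (1 + [H⁺]/K2 + [H⁺]²/(K1K2)) = 1 / (1 + 10^+3.15 + 10^+2.36)
   = 1 / (1 + 1412.5 + 229.09) = 1/1642.6 = 0.0006088
[CO3²⁻] = α₂ × DIC = 0.0006088 × 4.53 = 0.00276 mmol/L = 2.76 μmol/L

[CO3²⁻] = 2.76 μmol/L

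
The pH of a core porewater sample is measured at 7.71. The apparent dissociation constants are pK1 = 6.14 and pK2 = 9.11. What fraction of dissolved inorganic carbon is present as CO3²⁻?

α₂ = 1 / (1 + [H⁺]/K2 + [H⁺]²/(K1K2)) = 1 / (1 + 10^+1.40 + 10^-0.17)
   = 1 / (1 + 25.119 + 0.67608) = 1/26.795 = 0.03732

α₂ = 0.0373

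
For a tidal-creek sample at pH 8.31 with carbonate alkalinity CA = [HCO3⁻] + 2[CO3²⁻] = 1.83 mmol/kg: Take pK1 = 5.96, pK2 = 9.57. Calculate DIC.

DIC = 1.75 mmol/kg

CA = [HCO3⁻] + 2[CO3²⁻] = (α₁ + 2α₂)·DIC
At pH 8.31: [H⁺]/K1 = 10^-2.35 = 0.0044668, K2/[H⁺] = 10^-1.26 = 0.054954
α₁ = 1/(1 + 0.0044668 + 0.054954) = 1/1.0594 = 0.9439; α₂ = α₁·K2/[H⁺] = 0.05187
α₁ + 2α₂ = 1.0477
DIC = CA / (α₁ + 2α₂) = 1.83 / 1.0477 = 1.75 mmol/kg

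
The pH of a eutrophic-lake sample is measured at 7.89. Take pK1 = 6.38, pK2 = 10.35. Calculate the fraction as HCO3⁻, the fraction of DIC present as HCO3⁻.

α₁ = 1 / (1 + [H⁺]/K1 + K2/[H⁺]) = 1 / (1 + 10^-1.51 + 10^-2.46)
   = 1 / (1 + 0.030903 + 0.0034674) = 1/1.0344 = 0.9668

α₁ = 0.967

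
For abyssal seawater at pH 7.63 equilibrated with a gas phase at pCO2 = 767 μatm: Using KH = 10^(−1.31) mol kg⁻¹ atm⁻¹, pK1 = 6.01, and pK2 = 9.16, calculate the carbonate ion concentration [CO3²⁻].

[CO2*] = KH · pCO2 = 10^(−1.31) × 767×10^-6 = 3.757×10^-5 mol/kg
α₀ = 1/(1 + K1/[H⁺] + K1K2/[H⁺]²) = 1/(1 + 10^+1.62 + 10^+0.09) = 0.02277
DIC = [CO2*]/α₀ = 3.757×10^-5 / 0.02277 = 1.650 mmol/kg
[CO3²⁻] = α₂·DIC; α₂ = 0.02801, so [CO3²⁻] = 0.02801 × 1.650 = 0.0462 mmol/kg

[CO3²⁻] = 0.0462 mmol/kg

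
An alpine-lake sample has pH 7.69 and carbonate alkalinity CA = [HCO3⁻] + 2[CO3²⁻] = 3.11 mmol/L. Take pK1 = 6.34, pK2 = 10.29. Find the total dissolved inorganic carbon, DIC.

CA = [HCO3⁻] + 2[CO3²⁻] = (α₁ + 2α₂)·DIC
At pH 7.69: [H⁺]/K1 = 10^-1.35 = 0.044668, K2/[H⁺] = 10^-2.60 = 0.0025119
α₁ = 1/(1 + 0.044668 + 0.0025119) = 1/1.0472 = 0.9549; α₂ = α₁·K2/[H⁺] = 0.002399
α₁ + 2α₂ = 0.9597
DIC = CA / (α₁ + 2α₂) = 3.11 / 0.9597 = 3.24 mmol/L

DIC = 3.24 mmol/L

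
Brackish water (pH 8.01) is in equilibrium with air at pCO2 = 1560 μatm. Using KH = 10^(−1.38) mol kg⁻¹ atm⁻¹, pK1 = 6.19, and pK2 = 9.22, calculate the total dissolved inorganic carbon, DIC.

[CO2*] = KH · pCO2 = 10^(−1.38) × 1560×10^-6 = 6.503×10^-5 mol/kg
α₀ = 1/(1 + K1/[H⁺] + K1K2/[H⁺]²) = 1/(1 + 10^+1.82 + 10^+0.61) = 0.01406
DIC = [CO2*]/α₀ = 6.503×10^-5 / 0.01406 = 4.63 mmol/kg

DIC = 4.63 mmol/kg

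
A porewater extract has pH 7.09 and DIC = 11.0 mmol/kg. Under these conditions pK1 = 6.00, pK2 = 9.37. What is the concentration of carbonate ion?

α₂ = 1 / (1 + [H⁺]/K2 + [H⁺]²/(K1K2)) = 1 / (1 + 10^+2.28 + 10^+1.19)
   = 1 / (1 + 190.55 + 15.488) = 1/207.03 = 0.004830
[CO3²⁻] = α₂ × DIC = 0.004830 × 11.0 = 0.0531 mmol/kg

[CO3²⁻] = 0.0531 mmol/kg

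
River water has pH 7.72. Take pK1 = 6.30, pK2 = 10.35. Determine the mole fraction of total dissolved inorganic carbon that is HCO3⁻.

α₁ = 1 / (1 + [H⁺]/K1 + K2/[H⁺]) = 1 / (1 + 10^-1.42 + 10^-2.63)
   = 1 / (1 + 0.038019 + 0.0023442) = 1/1.0404 = 0.9612

α₁ = 0.961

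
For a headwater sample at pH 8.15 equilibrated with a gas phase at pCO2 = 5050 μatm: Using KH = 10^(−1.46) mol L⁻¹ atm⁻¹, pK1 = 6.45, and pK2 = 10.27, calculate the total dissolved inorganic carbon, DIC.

DIC = 9.02 mmol/L

[CO2*] = KH · pCO2 = 10^(−1.46) × 5050×10^-6 = 1.751×10^-4 mol/L
α₀ = 1/(1 + K1/[H⁺] + K1K2/[H⁺]²) = 1/(1 + 10^+1.70 + 10^-0.42) = 0.01942
DIC = [CO2*]/α₀ = 1.751×10^-4 / 0.01942 = 9.02 mmol/L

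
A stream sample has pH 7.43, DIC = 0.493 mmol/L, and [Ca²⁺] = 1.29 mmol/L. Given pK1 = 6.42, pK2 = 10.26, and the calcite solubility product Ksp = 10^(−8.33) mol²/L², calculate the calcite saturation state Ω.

α₂ = 1 / (1 + [H⁺]/K2 + [H⁺]²/(K1K2)) = 1 / (1 + 10^+2.83 + 10^+1.82)
   = 1 / (1 + 676.08 + 66.069) = 1/743.15 = 0.001346
[CO3²⁻] = α₂ × DIC = 0.001346 × 0.493 = 0.0006634 mmol/L = 0.6634 μmol/L
Ksp = 10^(−8.33) = 4.677×10^-9
Ω = [Ca²⁺][CO3²⁻]/Ksp = (1.29×10^-3)(6.634×10^-7) / 4.677×10^-9 = 0.183

Ω = 0.183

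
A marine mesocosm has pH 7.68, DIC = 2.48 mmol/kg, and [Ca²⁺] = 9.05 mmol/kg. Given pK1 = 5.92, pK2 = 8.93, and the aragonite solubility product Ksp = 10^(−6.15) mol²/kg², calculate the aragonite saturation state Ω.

α₂ = 1 / (1 + [H⁺]/K2 + [H⁺]²/(K1K2)) = 1 / (1 + 10^+1.25 + 10^-0.51)
   = 1 / (1 + 17.783 + 0.30903) = 1/19.092 = 0.05238
[CO3²⁻] = α₂ × DIC = 0.05238 × 2.48 = 0.1299 mmol/kg
Ksp = 10^(−6.15) = 7.079×10^-7
Ω = [Ca²⁺][CO3²⁻]/Ksp = (9.05×10^-3)(1.299×10^-4) / 7.079×10^-7 = 1.66

Ω = 1.66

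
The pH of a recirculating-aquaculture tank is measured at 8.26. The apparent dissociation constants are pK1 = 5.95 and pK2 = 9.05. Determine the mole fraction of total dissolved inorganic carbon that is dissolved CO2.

α₀ = 0.00420

α₀ = 1 / (1 + K1/[H⁺] + K1K2/[H⁺]²) = 1 / (1 + 10^+2.31 + 10^+1.52)
   = 1 / (1 + 204.17 + 33.113) = 1/238.29 = 0.004197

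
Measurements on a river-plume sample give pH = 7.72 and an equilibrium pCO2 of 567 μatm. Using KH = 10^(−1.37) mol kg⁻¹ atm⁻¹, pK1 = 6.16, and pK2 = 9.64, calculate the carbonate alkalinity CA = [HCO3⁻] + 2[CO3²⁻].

[CO2*] = KH · pCO2 = 10^(−1.37) × 567×10^-6 = 2.419×10^-5 mol/kg
α₀ = 1/(1 + K1/[H⁺] + K1K2/[H⁺]²) = 1/(1 + 10^+1.56 + 10^-0.36) = 0.02649
DIC = [CO2*]/α₀ = 2.419×10^-5 / 0.02649 = 0.9129 mmol/kg
CA = (α₁ + 2α₂)·DIC = (0.9619 + 2×0.01157) × 0.9129 = 0.899 mmol/kg

CA = 0.899 mmol/kg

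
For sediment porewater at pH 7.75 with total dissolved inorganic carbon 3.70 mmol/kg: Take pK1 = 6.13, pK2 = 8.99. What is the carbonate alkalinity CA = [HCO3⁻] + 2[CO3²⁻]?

CA = [HCO3⁻] + 2[CO3²⁻] = (α₁ + 2α₂)·DIC
At pH 7.75: [H⁺]/K1 = 10^-1.62 = 0.023988, K2/[H⁺] = 10^-1.24 = 0.057544
α₁ = 1/(1 + 0.023988 + 0.057544) = 1/1.0815 = 0.9246; α₂ = α₁·K2/[H⁺] = 0.05321
α₁ + 2α₂ = 1.0310
CA = 1.0310 × 3.70 = 3.81 mmol/kg

CA = 3.81 mmol/kg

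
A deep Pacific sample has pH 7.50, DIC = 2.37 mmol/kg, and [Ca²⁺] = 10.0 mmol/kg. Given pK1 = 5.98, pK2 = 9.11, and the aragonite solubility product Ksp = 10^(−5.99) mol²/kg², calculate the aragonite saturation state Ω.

Ω = 0.539

α₂ = 1 / (1 + [H⁺]/K2 + [H⁺]²/(K1K2)) = 1 / (1 + 10^+1.61 + 10^+0.09)
   = 1 / (1 + 40.738 + 1.2303) = 1/42.968 = 0.02327
[CO3²⁻] = α₂ × DIC = 0.02327 × 2.37 = 0.05516 mmol/kg
Ksp = 10^(−5.99) = 1.023×10^-6
Ω = [Ca²⁺][CO3²⁻]/Ksp = (10.0×10^-3)(5.516×10^-5) / 1.023×10^-6 = 0.539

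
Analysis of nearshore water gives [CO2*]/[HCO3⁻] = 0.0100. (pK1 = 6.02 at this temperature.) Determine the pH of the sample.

From K1 = [H⁺][HCO3⁻]/[CO2*]:  pH = pK1 − log₁₀([CO2*]/[HCO3⁻])
log₁₀(0.0100) = -2.000
pH = 6.02 − (-2.000) = 8.02

pH = 8.02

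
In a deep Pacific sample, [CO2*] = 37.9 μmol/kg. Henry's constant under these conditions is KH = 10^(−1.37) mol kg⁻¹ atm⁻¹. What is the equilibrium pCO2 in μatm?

pCO2 = 888 μatm

KH = 10^(−1.37) = 4.266×10^-2 mol kg⁻¹ atm⁻¹
pCO2 = [CO2*]/KH = 37.9×10^-6 / 4.266×10^-2 = 8.88×10^-4 atm = 888 μatm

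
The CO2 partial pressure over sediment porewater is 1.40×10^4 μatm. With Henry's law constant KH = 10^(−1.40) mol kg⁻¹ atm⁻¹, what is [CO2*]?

[CO2*] = 557 μmol/kg

KH = 10^(−1.40) = 3.981×10^-2 mol kg⁻¹ atm⁻¹
[CO2*] = KH · pCO2 = 3.981×10^-2 × 1.40×10^4×10^-6 atm = 5.57×10^-4 mol/kg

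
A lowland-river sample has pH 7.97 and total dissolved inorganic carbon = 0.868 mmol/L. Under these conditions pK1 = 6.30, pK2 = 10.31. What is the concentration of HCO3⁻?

α₁ = 1 / (1 + [H⁺]/K1 + K2/[H⁺]) = 1 / (1 + 10^-1.67 + 10^-2.34)
   = 1 / (1 + 0.021380 + 0.0045709) = 1/1.0260 = 0.9747
[HCO3⁻] = α₁ × DIC = 0.9747 × 0.868 = 0.846 mmol/L

[HCO3⁻] = 0.846 mmol/L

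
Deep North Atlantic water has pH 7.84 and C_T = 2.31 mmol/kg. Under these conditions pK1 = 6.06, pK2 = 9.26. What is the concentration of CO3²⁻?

[CO3²⁻] = 0.0833 mmol/kg

α₂ = 1 / (1 + [H⁺]/K2 + [H⁺]²/(K1K2)) = 1 / (1 + 10^+1.42 + 10^-0.36)
   = 1 / (1 + 26.303 + 0.43652) = 1/27.739 = 0.03605
[CO3²⁻] = α₂ × DIC = 0.03605 × 2.31 = 0.0833 mmol/kg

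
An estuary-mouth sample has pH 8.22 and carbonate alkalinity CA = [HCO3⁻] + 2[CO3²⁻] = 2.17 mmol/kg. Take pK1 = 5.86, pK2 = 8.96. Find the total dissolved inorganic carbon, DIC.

CA = [HCO3⁻] + 2[CO3²⁻] = (α₁ + 2α₂)·DIC
At pH 8.22: [H⁺]/K1 = 10^-2.36 = 0.0043652, K2/[H⁺] = 10^-0.74 = 0.18197
α₁ = 1/(1 + 0.0043652 + 0.18197) = 1/1.1863 = 0.8429; α₂ = α₁·K2/[H⁺] = 0.1534
α₁ + 2α₂ = 1.1497
DIC = CA / (α₁ + 2α₂) = 2.17 / 1.1497 = 1.89 mmol/kg

DIC = 1.89 mmol/kg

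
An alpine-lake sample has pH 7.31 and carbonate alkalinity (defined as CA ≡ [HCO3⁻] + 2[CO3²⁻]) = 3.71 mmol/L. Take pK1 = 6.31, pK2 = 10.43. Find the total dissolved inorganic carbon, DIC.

CA = [HCO3⁻] + 2[CO3²⁻] = (α₁ + 2α₂)·DIC
At pH 7.31: [H⁺]/K1 = 10^-1.00 = 0.10000, K2/[H⁺] = 10^-3.12 = 0.00075858
α₁ = 1/(1 + 0.10000 + 0.00075858) = 1/1.1008 = 0.9085; α₂ = α₁·K2/[H⁺] = 0.0006891
α₁ + 2α₂ = 0.9098
DIC = CA / (α₁ + 2α₂) = 3.71 / 0.9098 = 4.08 mmol/L

DIC = 4.08 mmol/L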